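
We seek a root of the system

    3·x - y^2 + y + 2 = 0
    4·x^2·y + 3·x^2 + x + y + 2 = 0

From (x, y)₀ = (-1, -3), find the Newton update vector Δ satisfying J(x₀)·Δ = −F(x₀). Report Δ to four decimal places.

At (-1, -3): F = (-13.0000, -11.0000).
Jacobian J = [[3, -2·y + 1], [8·x·y + 6·x + 1, 4·x^2 + 1]].
At the point, J = [[3.0000, 7.0000], [19.0000, 5.0000]] (det J = -118.0000).
Solving J·Δ = −F gives Δ = (0.1017, 1.8136).

(0.1017, 1.8136)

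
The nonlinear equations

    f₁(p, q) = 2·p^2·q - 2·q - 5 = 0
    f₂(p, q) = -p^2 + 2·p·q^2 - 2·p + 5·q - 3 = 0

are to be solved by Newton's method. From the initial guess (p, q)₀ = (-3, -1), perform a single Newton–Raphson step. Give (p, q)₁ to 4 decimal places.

(-2.2130, -0.2778)

At (-3, -1): F = (-21.0000, -17.0000).
Jacobian J = [[4·p·q, 2·p^2 - 2], [-2·p + 2·q^2 - 2, 4·p·q + 5]].
At the point, J = [[12.0000, 16.0000], [6.0000, 17.0000]] (det J = 108.0000).
Solving J·Δ = −F gives Δ = (0.7870, 0.7222).
Then the next iterate is (p, q)₁ = (-2.2130, -0.2778).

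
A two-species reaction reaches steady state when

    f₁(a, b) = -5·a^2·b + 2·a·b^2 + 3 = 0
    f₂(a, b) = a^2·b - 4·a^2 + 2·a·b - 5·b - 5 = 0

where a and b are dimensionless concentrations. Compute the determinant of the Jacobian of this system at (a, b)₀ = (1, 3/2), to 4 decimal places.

23.0000

J = [[-10·a·b + 2·b^2, -5·a^2 + 4·a·b], [2·a·b - 8·a + 2·b, a^2 + 2·a - 5]].
At the point, J = [[-10.5000, 1.0000], [-2.0000, -2.0000]].
det J = 23.0000.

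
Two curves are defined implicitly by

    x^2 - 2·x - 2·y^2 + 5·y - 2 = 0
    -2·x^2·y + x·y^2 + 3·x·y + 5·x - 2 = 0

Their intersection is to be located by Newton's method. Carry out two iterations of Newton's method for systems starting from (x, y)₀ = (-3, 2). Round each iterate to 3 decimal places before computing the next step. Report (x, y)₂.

(-0.121, 1.757)

At (-3, 2): F = (15.000, -83.000).
Jacobian J = [[2·x - 2, -4·y + 5], [-4·x·y + y^2 + 3·y + 5, -2·x^2 + 2·x·y + 3·x]].
At the point, J = [[-8.000, -3.000], [39.000, -39.000]] (det J = 429.000).
Solving J·Δ = −F gives Δ = (1.944, -0.184).
Then the next iterate is (x, y)₁ = (-1.056, 1.816).
Round to (-1.056, 1.816) and repeat: F = (3.71142, -20.56580), J = [[-4.112, -2.264], [21.41664, -9.23366]].
Δ = (0.935, -0.059), so (x, y)₂ = (-0.121, 1.757).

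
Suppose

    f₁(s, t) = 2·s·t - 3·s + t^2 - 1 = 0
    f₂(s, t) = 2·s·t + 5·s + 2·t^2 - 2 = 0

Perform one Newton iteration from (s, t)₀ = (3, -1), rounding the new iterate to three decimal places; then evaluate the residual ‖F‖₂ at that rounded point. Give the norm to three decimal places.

0.000

At (3, -1): F = (-15.000, 9.000).
Jacobian J = [[2·t - 3, 2·s + 2·t], [2·t + 5, 2·s + 4·t]].
At the point, J = [[-5.000, 4.000], [3.000, 2.000]] (det J = -22.000).
Solving J·Δ = −F gives Δ = (-3.000, 0.000).
Then the next iterate is (s, t)₁ = (0.000, -1.000).
Re-evaluating at (0.000, -1.000): F = (0.000, 0.000), so ‖F‖₂ = 0.000.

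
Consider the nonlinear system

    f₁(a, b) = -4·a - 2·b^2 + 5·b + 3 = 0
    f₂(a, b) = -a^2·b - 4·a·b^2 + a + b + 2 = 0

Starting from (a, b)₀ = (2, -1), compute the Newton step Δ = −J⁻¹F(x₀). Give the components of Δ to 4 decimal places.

At (2, -1): F = (-12.0000, -1.0000).
Jacobian J = [[-4, -4·b + 5], [-2·a·b - 4·b^2 + 1, -a^2 - 8·a·b + 1]].
At the point, J = [[-4.0000, 9.0000], [1.0000, 13.0000]] (det J = -61.0000).
Solving J·Δ = −F gives Δ = (-2.4098, 0.2623).

(-2.4098, 0.2623)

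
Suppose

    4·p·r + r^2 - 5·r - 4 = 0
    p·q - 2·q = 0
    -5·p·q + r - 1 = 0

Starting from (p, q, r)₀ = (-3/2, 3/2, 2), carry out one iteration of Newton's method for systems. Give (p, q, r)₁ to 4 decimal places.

At (-3/2, 3/2, 2): F = (-22.0000, -5.2500, 12.2500).
Jacobian J = [[4·r, 0, 4·p + 2·r - 5], [q, p - 2, 0], [-5·q, -5·p, 1]].
At the point, J = [[8.0000, 0.0000, -7.0000], [1.5000, -3.5000, 0.0000], [-7.5000, 7.5000, 1.0000]] (det J = 77.0000).
Solving J·Δ = −F gives Δ = (-0.6818, -1.7922, -3.9221).
Then the next iterate is (p, q, r)₁ = (-2.1818, -0.2922, -1.9221).

(-2.1818, -0.2922, -1.9221)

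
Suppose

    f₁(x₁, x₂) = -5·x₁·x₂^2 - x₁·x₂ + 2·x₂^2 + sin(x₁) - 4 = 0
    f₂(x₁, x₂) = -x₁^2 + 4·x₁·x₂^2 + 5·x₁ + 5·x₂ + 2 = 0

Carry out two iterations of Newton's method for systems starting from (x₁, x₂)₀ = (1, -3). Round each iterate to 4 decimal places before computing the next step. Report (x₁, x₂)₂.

At (1, -3): F = (-27.158529, 27.0000).
Jacobian J = [[-5·x₂^2 - x₂ + cos(x₁), -10·x₁·x₂ - x₁ + 4·x₂], [-2·x₁ + 4·x₂^2 + 5, 8·x₁·x₂ + 5]].
At the point, J = [[-41.459698, 17.0000], [39.0000, -19.0000]] (det J = 124.734256).
Solving J·Δ = −F gives Δ = (-0.4571, 0.4829).
Then the next iterate is (x₁, x₂)₁ = (0.5429, -2.5171).
Round to (0.5429, -2.5171) and repeat: F = (-6.643769, 5.593066), J = [[-28.305648, 3.054036], [29.257370, -5.932269]].
Δ = (-0.2842, -0.4590), so (x₁, x₂)₂ = (0.2587, -2.9761).

(0.2587, -2.9761)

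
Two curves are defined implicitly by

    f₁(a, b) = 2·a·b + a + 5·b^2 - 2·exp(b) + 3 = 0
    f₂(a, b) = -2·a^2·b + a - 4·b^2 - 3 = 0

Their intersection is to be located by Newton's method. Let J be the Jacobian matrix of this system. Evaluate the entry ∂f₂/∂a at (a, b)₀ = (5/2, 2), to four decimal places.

∂f₂/∂a = -4·a·b + 1.
At (5/2, 2) this is -19.0000.

-19.0000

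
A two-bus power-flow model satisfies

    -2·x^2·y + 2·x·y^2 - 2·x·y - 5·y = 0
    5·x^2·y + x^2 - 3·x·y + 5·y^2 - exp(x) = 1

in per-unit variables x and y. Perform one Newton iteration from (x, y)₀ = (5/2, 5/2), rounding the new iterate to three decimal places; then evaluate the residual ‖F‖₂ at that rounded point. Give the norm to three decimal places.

At (5/2, 5/2): F = (-25.000, 83.69251).
Jacobian J = [[-4·x·y + 2·y^2 - 2·y, -2·x^2 + 4·x·y - 2·x - 5], [10·x·y + 2·x - 3·y - exp(x), 5·x^2 - 3·x + 10·y]].
At the point, J = [[-17.500, 2.500], [47.81751, 48.750]] (det J = -972.66877).
Solving J·Δ = −F gives Δ = (-1.468, -0.277).
Then the next iterate is (x, y)₁ = (1.032, 2.223).
Re-evaluating at (1.032, 2.223): F = (-10.23864, 26.92233), so ‖F‖₂ = 28.803.

28.803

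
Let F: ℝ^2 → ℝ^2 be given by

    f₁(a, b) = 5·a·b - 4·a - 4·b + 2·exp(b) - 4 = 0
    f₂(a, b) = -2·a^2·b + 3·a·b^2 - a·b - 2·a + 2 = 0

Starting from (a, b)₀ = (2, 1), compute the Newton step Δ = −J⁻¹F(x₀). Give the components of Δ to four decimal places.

(-0.7219, 0.1124)

At (2, 1): F = (-0.563436, -6.0000).
Jacobian J = [[5·b - 4, 5·a + 2·exp(b) - 4], [-4·a·b + 3·b^2 - b - 2, -2·a^2 + 6·a·b - a]].
At the point, J = [[1.0000, 11.436564], [-8.0000, 2.0000]] (det J = 93.492509).
Solving J·Δ = −F gives Δ = (-0.7219, 0.1124).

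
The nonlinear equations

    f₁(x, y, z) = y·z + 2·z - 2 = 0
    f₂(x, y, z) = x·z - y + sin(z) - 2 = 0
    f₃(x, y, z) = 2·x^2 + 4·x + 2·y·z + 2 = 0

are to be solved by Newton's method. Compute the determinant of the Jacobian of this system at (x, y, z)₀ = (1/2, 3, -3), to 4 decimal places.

74.8199

J = [[0, z, y + 2], [z, -1, x + cos(z)], [4·x + 4, 2·z, 2·y]].
At the point, J = [[0.0000, -3.0000, 5.0000], [-3.0000, -1.0000, -0.489992], [6.0000, -6.0000, 6.0000]].
det J = 74.8199.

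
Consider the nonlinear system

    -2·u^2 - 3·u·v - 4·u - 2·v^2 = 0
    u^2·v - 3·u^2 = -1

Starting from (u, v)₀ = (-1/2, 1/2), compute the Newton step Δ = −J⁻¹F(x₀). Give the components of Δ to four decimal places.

At (-1/2, 1/2): F = (1.7500, 0.3750).
Jacobian J = [[-4·u - 3·v - 4, -3·u - 4·v], [2·u·v - 6·u, u^2]].
At the point, J = [[-3.5000, -0.5000], [2.5000, 0.2500]] (det J = 0.3750).
Solving J·Δ = −F gives Δ = (-1.6667, 15.1667).

(-1.6667, 15.1667)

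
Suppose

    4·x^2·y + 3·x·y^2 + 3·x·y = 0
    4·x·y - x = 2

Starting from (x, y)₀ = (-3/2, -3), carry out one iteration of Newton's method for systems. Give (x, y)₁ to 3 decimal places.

At (-3/2, -3): F = (-54.000, 17.500).
Jacobian J = [[8·x·y + 3·y^2 + 3·y, 4·x^2 + 6·x·y + 3·x], [4·y - 1, 4·x]].
At the point, J = [[54.000, 31.500], [-13.000, -6.000]] (det J = 85.500).
Solving J·Δ = −F gives Δ = (2.658, -2.842).
Then the next iterate is (x, y)₁ = (1.158, -5.842).

(1.158, -5.842)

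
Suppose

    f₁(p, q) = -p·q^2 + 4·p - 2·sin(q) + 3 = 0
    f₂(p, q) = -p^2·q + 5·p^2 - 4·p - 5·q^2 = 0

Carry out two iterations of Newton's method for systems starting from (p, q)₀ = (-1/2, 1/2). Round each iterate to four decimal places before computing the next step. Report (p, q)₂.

(-0.4749, 0.7559)

At (-1/2, 1/2): F = (0.166149, 1.8750).
Jacobian J = [[-q^2 + 4, -2·p·q - 2·cos(q)], [-2·p·q + 10·p - 4, -p^2 - 10·q]].
At the point, J = [[3.7500, -1.255165], [-8.5000, -5.2500]] (det J = -30.356404).
Solving J·Δ = −F gives Δ = (0.0488, 0.2781).
Then the next iterate is (p, q)₁ = (-0.4512, 0.7781).
Round to (-0.4512, 0.7781) and repeat: F = (0.064520, -0.362898), J = [[3.394560, -0.722340], [-7.809843, -7.984581]].
Δ = (-0.0237, -0.0222), so (p, q)₂ = (-0.4749, 0.7559).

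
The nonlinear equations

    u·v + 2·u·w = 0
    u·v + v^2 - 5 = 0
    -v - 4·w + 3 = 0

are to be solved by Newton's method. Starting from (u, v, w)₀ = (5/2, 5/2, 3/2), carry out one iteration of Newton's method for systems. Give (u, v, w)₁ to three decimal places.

(1.393, 1.869, 0.283)

At (5/2, 5/2, 3/2): F = (13.750, 7.500, -5.500).
Jacobian J = [[v + 2·w, u, 2·u], [v, u + 2·v, 0], [0, -1, -4]].
At the point, J = [[5.500, 2.500, 5.000], [2.500, 7.500, 0.000], [0.000, -1.000, -4.000]] (det J = -152.500).
Solving J·Δ = −F gives Δ = (-1.107, -0.631, -1.217).
Then the next iterate is (u, v, w)₁ = (1.393, 1.869, 0.283).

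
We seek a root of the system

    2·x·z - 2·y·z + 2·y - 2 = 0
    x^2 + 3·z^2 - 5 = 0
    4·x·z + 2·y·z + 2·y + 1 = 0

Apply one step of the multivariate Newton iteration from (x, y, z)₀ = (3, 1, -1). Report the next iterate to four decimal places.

(2.4667, 1.1000, -0.3667)

At (3, 1, -1): F = (-4.0000, 7.0000, -11.0000).
Jacobian J = [[2·z, -2·z + 2, 2·x - 2·y], [2·x, 0, 6·z], [4·z, 2·z + 2, 4·x + 2·y]].
At the point, J = [[-2.0000, 4.0000, 4.0000], [6.0000, 0.0000, -6.0000], [-4.0000, 0.0000, 14.0000]] (det J = -240.0000).
Solving J·Δ = −F gives Δ = (-0.5333, 0.1000, 0.6333).
Then the next iterate is (x, y, z)₁ = (2.4667, 1.1000, -0.3667).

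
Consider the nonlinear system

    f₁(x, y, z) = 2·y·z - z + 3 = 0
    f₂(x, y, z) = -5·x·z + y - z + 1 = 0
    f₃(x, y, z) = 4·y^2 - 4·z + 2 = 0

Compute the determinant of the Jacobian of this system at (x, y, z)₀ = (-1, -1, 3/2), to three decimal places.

J = [[0, 2·z, 2·y - 1], [-5·z, 1, -5·x - 1], [0, 8·y, -4]].
At the point, J = [[0.000, 3.000, -3.000], [-7.500, 1.000, 4.000], [0.000, -8.000, -4.000]].
det J = -270.000.

-270.000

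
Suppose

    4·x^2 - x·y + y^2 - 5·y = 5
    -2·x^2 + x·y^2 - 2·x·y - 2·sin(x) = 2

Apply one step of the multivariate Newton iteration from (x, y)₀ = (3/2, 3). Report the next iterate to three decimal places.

(2.282, 4.075)

At (3/2, 3): F = (-6.500, -3.99499).
Jacobian J = [[8·x - y, -x + 2·y - 5], [-4·x + y^2 - 2·y - 2·cos(x), 2·x·y - 2·x]].
At the point, J = [[9.000, -0.500], [-3.14147, 6.000]] (det J = 52.42926).
Solving J·Δ = −F gives Δ = (0.782, 1.075).
Then the next iterate is (x, y)₁ = (2.282, 4.075).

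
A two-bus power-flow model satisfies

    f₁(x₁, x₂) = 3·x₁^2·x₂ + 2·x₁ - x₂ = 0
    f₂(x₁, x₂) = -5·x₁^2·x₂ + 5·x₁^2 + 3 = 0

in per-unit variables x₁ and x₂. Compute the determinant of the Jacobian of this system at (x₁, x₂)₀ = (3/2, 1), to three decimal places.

J = [[6·x₁·x₂ + 2, 3·x₁^2 - 1], [-10·x₁·x₂ + 10·x₁, -5·x₁^2]].
At the point, J = [[11.000, 5.750], [0.000, -11.250]].
det J = -123.750.

-123.750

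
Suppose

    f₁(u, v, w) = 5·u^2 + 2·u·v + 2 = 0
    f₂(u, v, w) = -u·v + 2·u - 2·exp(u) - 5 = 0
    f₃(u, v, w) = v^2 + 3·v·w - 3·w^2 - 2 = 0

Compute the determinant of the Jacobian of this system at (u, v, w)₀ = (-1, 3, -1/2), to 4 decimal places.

-89.6582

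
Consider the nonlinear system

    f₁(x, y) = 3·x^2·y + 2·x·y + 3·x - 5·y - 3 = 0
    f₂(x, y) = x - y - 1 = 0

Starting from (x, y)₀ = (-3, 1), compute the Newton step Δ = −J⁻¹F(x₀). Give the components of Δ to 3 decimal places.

(25.333, 20.333)

At (-3, 1): F = (4.000, -5.000).
Jacobian J = [[6·x·y + 2·y + 3, 3·x^2 + 2·x - 5], [1, -1]].
At the point, J = [[-13.000, 16.000], [1.000, -1.000]] (det J = -3.000).
Solving J·Δ = −F gives Δ = (25.333, 20.333).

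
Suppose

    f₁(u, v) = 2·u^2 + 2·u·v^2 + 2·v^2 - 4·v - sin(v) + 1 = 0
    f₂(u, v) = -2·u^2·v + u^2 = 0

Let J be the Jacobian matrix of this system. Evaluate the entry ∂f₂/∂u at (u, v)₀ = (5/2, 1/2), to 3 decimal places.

0.000

∂f₂/∂u = -4·u·v + 2·u.
At (5/2, 1/2) this is 0.000.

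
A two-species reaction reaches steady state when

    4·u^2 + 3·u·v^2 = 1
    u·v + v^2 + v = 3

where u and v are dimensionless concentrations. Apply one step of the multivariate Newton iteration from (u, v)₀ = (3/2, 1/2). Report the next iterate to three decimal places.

(0.587, 1.059)

At (3/2, 1/2): F = (9.125, -1.500).
Jacobian J = [[8·u + 3·v^2, 6·u·v], [v, u + 2·v + 1]].
At the point, J = [[12.750, 4.500], [0.500, 3.500]] (det J = 42.375).
Solving J·Δ = −F gives Δ = (-0.913, 0.559).
Then the next iterate is (u, v)₁ = (0.587, 1.059).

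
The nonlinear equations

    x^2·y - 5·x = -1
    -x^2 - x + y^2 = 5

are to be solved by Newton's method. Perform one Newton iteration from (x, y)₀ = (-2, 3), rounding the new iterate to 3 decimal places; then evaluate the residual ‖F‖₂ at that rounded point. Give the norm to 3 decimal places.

At (-2, 3): F = (23.000, 2.000).
Jacobian J = [[2·x·y - 5, x^2], [-2·x - 1, 2·y]].
At the point, J = [[-17.000, 4.000], [3.000, 6.000]] (det J = -114.000).
Solving J·Δ = −F gives Δ = (1.140, -0.904).
Then the next iterate is (x, y)₁ = (-0.860, 2.096).
Re-evaluating at (-0.860, 2.096): F = (6.85020, -0.48638), so ‖F‖₂ = 6.867.

6.867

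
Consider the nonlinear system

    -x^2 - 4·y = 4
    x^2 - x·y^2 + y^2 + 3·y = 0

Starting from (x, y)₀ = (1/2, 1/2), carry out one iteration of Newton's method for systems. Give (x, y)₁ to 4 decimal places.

(-28.2500, 6.1250)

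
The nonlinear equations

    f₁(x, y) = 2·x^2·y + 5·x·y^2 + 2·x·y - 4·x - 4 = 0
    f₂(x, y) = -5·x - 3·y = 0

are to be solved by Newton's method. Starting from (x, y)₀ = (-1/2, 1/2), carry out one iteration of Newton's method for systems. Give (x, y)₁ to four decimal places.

At (-1/2, 1/2): F = (-2.8750, 1.0000).
Jacobian J = [[4·x·y + 5·y^2 + 2·y - 4, 2·x^2 + 10·x·y + 2·x], [-5, -3]].
At the point, J = [[-2.7500, -3.0000], [-5.0000, -3.0000]] (det J = -6.7500).
Solving J·Δ = −F gives Δ = (1.7222, -2.5370).
Then the next iterate is (x, y)₁ = (1.2222, -2.0370).

(1.2222, -2.0370)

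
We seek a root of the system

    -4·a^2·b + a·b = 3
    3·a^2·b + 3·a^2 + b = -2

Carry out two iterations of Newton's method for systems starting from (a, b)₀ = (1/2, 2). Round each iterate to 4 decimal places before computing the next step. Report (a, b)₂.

At (1/2, 2): F = (-4.0000, 6.2500).
Jacobian J = [[-8·a·b + b, -4·a^2 + a], [6·a·b + 6·a, 3·a^2 + 1]].
At the point, J = [[-6.0000, -0.5000], [9.0000, 1.7500]] (det J = -6.0000).
Solving J·Δ = −F gives Δ = (-0.6458, -0.2500).
Then the next iterate is (a, b)₁ = (-0.1458, 1.7500).
Round to (-0.1458, 1.7500) and repeat: F = (-3.403953, 3.925376), J = [[3.7912, -0.230831], [-2.4057, 1.063773]].
Δ = (0.7807, -1.9246), so (a, b)₂ = (0.6349, -0.1746).

(0.6349, -0.1746)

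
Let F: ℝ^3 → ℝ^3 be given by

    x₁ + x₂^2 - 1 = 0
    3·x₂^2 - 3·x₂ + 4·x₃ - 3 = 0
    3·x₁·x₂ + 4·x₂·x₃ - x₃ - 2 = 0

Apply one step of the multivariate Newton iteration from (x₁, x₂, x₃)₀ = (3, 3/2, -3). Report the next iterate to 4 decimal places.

At (3, 3/2, -3): F = (4.2500, -12.7500, -3.5000).
Jacobian J = [[1, 2·x₂, 0], [0, 6·x₂ - 3, 4], [3·x₂, 3·x₁ + 4·x₃, 4·x₂ - 1]].
At the point, J = [[1.0000, 3.0000, 0.0000], [0.0000, 6.0000, 4.0000], [4.5000, -3.0000, 5.0000]] (det J = 96.0000).
Solving J·Δ = −F gives Δ = (-3.4141, -0.2786, 3.6055).
Then the next iterate is (x₁, x₂, x₃)₁ = (-0.4141, 1.2214, 0.6055).

(-0.4141, 1.2214, 0.6055)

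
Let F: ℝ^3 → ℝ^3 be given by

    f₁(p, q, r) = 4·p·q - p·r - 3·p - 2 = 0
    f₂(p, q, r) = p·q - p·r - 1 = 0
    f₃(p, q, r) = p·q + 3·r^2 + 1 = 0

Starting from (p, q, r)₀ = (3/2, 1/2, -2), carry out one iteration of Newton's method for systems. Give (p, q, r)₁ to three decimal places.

At (3/2, 1/2, -2): F = (-0.500, 2.750, 13.750).
Jacobian J = [[4·q - r - 3, 4·p, -p], [q - r, p, -p], [q, p, 6·r]].
At the point, J = [[1.000, 6.000, -1.500], [2.500, 1.500, -1.500], [0.500, 1.500, -12.000]] (det J = 155.250).
Solving J·Δ = −F gives Δ = (-0.688, 0.493, 1.179).
Then the next iterate is (p, q, r)₁ = (0.812, 0.993, -0.821).

(0.812, 0.993, -0.821)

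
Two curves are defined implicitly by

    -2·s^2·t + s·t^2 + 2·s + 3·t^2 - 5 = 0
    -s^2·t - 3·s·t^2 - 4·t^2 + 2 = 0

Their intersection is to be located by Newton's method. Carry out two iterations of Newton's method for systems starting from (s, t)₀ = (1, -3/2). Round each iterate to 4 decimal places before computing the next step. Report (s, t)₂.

(1.0224, -0.6550)

At (1, -3/2): F = (9.0000, -12.2500).
Jacobian J = [[-4·s·t + t^2 + 2, -2·s^2 + 2·s·t + 6·t], [-2·s·t - 3·t^2, -s^2 - 6·s·t - 8·t]].
At the point, J = [[10.2500, -14.0000], [-3.7500, 20.0000]] (det J = 152.5000).
Solving J·Δ = −F gives Δ = (-0.0557, 0.6020).
Then the next iterate is (s, t)₁ = (0.9443, -0.8980).
Round to (0.9443, -0.8980) and repeat: F = (1.670797, -2.709329), J = [[6.198330, -8.867368], [-0.723249, 11.380186]].
Δ = (0.0781, 0.2430), so (s, t)₂ = (1.0224, -0.6550).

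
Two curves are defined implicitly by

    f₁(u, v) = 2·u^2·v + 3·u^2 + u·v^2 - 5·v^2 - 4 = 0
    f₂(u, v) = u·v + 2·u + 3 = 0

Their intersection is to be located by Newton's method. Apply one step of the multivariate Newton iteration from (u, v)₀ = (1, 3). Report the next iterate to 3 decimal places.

At (1, 3): F = (-31.000, 8.000).
Jacobian J = [[4·u·v + 6·u + v^2, 2·u^2 + 2·u·v - 10·v], [v + 2, u]].
At the point, J = [[27.000, -22.000], [5.000, 1.000]] (det J = 137.000).
Solving J·Δ = −F gives Δ = (-1.058, -2.708).
Then the next iterate is (u, v)₁ = (-0.058, 0.292).

(-0.058, 0.292)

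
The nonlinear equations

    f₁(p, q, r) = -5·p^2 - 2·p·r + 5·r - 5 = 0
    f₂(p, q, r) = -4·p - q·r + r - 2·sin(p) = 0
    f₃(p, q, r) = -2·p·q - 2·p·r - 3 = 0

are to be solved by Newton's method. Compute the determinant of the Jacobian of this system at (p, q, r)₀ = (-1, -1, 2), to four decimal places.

-147.1285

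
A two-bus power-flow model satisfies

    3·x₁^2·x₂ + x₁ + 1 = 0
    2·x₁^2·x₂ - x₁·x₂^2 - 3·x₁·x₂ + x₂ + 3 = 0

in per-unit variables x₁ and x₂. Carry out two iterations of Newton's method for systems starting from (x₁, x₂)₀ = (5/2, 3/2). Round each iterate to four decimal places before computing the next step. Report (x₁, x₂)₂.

At (5/2, 3/2): F = (31.6250, 6.3750).
Jacobian J = [[6·x₁·x₂ + 1, 3·x₁^2], [4·x₁·x₂ - x₂^2 - 3·x₂, 2·x₁^2 - 2·x₁·x₂ - 3·x₁ + 1]].
At the point, J = [[23.5000, 18.7500], [8.2500, -1.5000]] (det J = -189.9375).
Solving J·Δ = −F gives Δ = (-0.8791, -0.5849).
Then the next iterate is (x₁, x₂)₁ = (1.6209, 0.9151).
Round to (1.6209, 0.9151) and repeat: F = (9.833673, 2.916404), J = [[9.899714, 7.881950], [2.350434, -1.574638]].
Δ = (-1.1277, 0.1688), so (x₁, x₂)₂ = (0.4932, 1.0839).

(0.4932, 1.0839)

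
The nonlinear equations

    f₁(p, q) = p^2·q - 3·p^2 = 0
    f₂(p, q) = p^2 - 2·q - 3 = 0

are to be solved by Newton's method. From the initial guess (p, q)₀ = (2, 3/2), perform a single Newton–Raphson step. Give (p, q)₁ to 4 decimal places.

(7.0000, 10.5000)

At (2, 3/2): F = (-6.0000, -2.0000).
Jacobian J = [[2·p·q - 6·p, p^2], [2·p, -2]].
At the point, J = [[-6.0000, 4.0000], [4.0000, -2.0000]] (det J = -4.0000).
Solving J·Δ = −F gives Δ = (5.0000, 9.0000).
Then the next iterate is (p, q)₁ = (7.0000, 10.5000).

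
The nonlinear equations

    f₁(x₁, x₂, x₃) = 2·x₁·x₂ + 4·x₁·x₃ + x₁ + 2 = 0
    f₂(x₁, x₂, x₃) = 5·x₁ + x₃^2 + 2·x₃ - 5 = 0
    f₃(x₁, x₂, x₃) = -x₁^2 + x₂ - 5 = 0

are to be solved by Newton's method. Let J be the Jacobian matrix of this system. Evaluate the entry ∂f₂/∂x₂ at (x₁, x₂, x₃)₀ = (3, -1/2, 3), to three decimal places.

0.000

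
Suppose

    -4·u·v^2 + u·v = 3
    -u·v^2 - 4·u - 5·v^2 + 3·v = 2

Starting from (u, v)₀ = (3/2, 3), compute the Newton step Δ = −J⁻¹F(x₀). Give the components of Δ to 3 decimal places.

At (3/2, 3): F = (-52.500, -57.500).
Jacobian J = [[-4·v^2 + v, -8·u·v + u], [-v^2 - 4, -2·u·v - 10·v + 3]].
At the point, J = [[-33.000, -34.500], [-13.000, -36.000]] (det J = 739.500).
Solving J·Δ = −F gives Δ = (0.127, -1.643).

(0.127, -1.643)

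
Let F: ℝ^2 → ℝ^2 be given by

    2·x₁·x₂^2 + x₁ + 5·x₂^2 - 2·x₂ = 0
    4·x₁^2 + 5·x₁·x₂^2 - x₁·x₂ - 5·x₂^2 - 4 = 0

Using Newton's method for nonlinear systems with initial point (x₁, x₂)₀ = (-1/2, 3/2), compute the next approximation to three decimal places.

At (-1/2, 3/2): F = (5.500, -19.125).
Jacobian J = [[2·x₂^2 + 1, 4·x₁·x₂ + 10·x₂ - 2], [8·x₁ + 5·x₂^2 - x₂, 10·x₁·x₂ - x₁ - 10·x₂]].
At the point, J = [[5.500, 10.000], [5.750, -22.000]] (det J = -178.500).
Solving J·Δ = −F gives Δ = (0.394, -0.766).
Then the next iterate is (x₁, x₂)₁ = (-0.106, 0.734).

(-0.106, 0.734)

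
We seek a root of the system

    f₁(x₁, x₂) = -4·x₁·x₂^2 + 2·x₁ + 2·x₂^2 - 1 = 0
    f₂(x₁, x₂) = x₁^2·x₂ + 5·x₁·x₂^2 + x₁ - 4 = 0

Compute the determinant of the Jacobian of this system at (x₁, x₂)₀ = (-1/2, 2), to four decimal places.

-167.5000

J = [[-4·x₂^2 + 2, -8·x₁·x₂ + 4·x₂], [2·x₁·x₂ + 5·x₂^2 + 1, x₁^2 + 10·x₁·x₂]].
At the point, J = [[-14.0000, 16.0000], [19.0000, -9.7500]].
det J = -167.5000.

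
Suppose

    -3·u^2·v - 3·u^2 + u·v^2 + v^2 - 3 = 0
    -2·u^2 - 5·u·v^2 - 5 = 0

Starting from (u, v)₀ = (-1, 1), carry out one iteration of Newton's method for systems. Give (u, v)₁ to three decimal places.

(-0.244, 1.276)

At (-1, 1): F = (-9.000, -2.000).
Jacobian J = [[-6·u·v - 6·u + v^2, -3·u^2 + 2·u·v + 2·v], [-4·u - 5·v^2, -10·u·v]].
At the point, J = [[13.000, -3.000], [-1.000, 10.000]] (det J = 127.000).
Solving J·Δ = −F gives Δ = (0.756, 0.276).
Then the next iterate is (u, v)₁ = (-0.244, 1.276).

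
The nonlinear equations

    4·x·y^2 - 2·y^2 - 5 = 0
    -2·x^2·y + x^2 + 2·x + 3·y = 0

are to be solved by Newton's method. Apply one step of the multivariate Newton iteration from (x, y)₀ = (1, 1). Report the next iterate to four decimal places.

(5.7500, -3.0000)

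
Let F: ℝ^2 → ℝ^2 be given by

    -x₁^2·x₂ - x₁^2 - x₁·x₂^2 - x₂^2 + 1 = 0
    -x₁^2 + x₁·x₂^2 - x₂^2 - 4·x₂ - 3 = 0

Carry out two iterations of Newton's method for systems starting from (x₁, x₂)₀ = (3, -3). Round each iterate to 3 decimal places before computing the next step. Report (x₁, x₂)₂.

(11.418, -3.507)

At (3, -3): F = (-17.000, 18.000).
Jacobian J = [[-2·x₁·x₂ - 2·x₁ - x₂^2, -x₁^2 - 2·x₁·x₂ - 2·x₂], [-2·x₁ + x₂^2, 2·x₁·x₂ - 2·x₂ - 4]].
At the point, J = [[3.000, 15.000], [3.000, -16.000]] (det J = -93.000).
Solving J·Δ = −F gives Δ = (0.022, 1.129).
Then the next iterate is (x₁, x₂)₁ = (3.022, -1.871).
Round to (3.022, -1.871) and repeat: F = (-5.12518, 2.42981), J = [[1.76368, 5.91784], [-2.54336, -11.56632]].
Δ = (8.396, -1.636), so (x₁, x₂)₂ = (11.418, -3.507).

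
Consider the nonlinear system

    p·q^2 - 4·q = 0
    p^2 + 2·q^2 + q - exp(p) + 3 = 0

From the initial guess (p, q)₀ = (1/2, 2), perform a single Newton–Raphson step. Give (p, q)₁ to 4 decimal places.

(1.3875, 0.7749)

At (1/2, 2): F = (-6.0000, 11.601279).
Jacobian J = [[q^2, 2·p·q - 4], [2·p - exp(p), 4·q + 1]].
At the point, J = [[4.0000, -2.0000], [-0.648721, 9.0000]] (det J = 34.702557).
Solving J·Δ = −F gives Δ = (0.8875, -1.2251).
Then the next iterate is (p, q)₁ = (1.3875, 0.7749).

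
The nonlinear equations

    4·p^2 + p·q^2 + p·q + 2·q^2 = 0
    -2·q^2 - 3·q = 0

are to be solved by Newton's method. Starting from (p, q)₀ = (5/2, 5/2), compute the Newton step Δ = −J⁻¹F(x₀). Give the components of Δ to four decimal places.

(-0.7274, -1.5385)

At (5/2, 5/2): F = (59.3750, -20.0000).
Jacobian J = [[8·p + q^2 + q, 2·p·q + p + 4·q], [0, -4·q - 3]].
At the point, J = [[28.7500, 25.0000], [0.0000, -13.0000]] (det J = -373.7500).
Solving J·Δ = −F gives Δ = (-0.7274, -1.5385).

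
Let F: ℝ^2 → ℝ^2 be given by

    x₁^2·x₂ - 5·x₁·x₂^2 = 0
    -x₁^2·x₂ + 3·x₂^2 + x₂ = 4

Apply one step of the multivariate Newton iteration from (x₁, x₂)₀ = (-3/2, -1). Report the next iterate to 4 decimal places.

At (-3/2, -1): F = (5.2500, 0.2500).
Jacobian J = [[2·x₁·x₂ - 5·x₂^2, x₁^2 - 10·x₁·x₂], [-2·x₁·x₂, -x₁^2 + 6·x₂ + 1]].
At the point, J = [[-2.0000, -12.7500], [-3.0000, -7.2500]] (det J = -23.7500).
Solving J·Δ = −F gives Δ = (-1.4684, 0.6421).
Then the next iterate is (x₁, x₂)₁ = (-2.9684, -0.3579).

(-2.9684, -0.3579)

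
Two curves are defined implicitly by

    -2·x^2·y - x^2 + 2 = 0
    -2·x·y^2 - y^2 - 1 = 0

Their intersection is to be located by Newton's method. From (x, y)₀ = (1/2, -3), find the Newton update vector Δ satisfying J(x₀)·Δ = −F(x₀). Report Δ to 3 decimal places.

(-0.578, 0.716)

At (1/2, -3): F = (3.250, -19.000).
Jacobian J = [[-4·x·y - 2·x, -2·x^2], [-2·y^2, -4·x·y - 2·y]].
At the point, J = [[5.000, -0.500], [-18.000, 12.000]] (det J = 51.000).
Solving J·Δ = −F gives Δ = (-0.578, 0.716).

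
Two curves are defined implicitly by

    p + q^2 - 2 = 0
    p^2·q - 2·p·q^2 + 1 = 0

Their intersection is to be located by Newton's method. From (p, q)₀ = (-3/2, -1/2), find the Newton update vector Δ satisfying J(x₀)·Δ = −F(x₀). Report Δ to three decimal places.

(-12.250, -15.500)

At (-3/2, -1/2): F = (-3.250, 0.625).
Jacobian J = [[1, 2·q], [2·p·q - 2·q^2, p^2 - 4·p·q]].
At the point, J = [[1.000, -1.000], [1.000, -0.750]] (det J = 0.250).
Solving J·Δ = −F gives Δ = (-12.250, -15.500).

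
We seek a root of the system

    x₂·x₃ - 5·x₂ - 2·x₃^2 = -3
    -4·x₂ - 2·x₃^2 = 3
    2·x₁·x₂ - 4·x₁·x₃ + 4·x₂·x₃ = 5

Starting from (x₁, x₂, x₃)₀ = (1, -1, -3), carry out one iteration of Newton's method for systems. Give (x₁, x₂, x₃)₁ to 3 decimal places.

(2.942, 0.981, -0.923)

At (1, -1, -3): F = (-7.000, -17.000, 17.000).
Jacobian J = [[0, x₃ - 5, x₂ - 4·x₃], [0, -4, -4·x₃], [2·x₂ - 4·x₃, 2·x₁ + 4·x₃, -4·x₁ + 4·x₂]].
At the point, J = [[0.000, -8.000, 11.000], [0.000, -4.000, 12.000], [10.000, -10.000, -8.000]] (det J = -520.000).
Solving J·Δ = −F gives Δ = (1.942, 1.981, 2.077).
Then the next iterate is (x₁, x₂, x₃)₁ = (2.942, 0.981, -0.923).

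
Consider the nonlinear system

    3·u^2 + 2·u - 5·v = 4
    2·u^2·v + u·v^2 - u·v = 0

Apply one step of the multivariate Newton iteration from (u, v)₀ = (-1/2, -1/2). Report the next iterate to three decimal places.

(0.293, -1.009)

At (-1/2, -1/2): F = (-1.750, -0.625).
Jacobian J = [[6·u + 2, -5], [4·u·v + v^2 - v, 2·u^2 + 2·u·v - u]].
At the point, J = [[-1.000, -5.000], [1.750, 1.500]] (det J = 7.250).
Solving J·Δ = −F gives Δ = (0.793, -0.509).
Then the next iterate is (u, v)₁ = (0.293, -1.009).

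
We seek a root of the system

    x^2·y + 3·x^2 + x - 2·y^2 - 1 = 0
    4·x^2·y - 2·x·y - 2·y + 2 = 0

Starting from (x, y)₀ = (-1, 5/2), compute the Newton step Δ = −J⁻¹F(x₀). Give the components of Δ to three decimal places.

At (-1, 5/2): F = (-9.000, 12.000).
Jacobian J = [[2·x·y + 6·x + 1, x^2 - 4·y], [8·x·y - 2·y, 4·x^2 - 2·x - 2]].
At the point, J = [[-10.000, -9.000], [-25.000, 4.000]] (det J = -265.000).
Solving J·Δ = −F gives Δ = (0.272, -1.302).

(0.272, -1.302)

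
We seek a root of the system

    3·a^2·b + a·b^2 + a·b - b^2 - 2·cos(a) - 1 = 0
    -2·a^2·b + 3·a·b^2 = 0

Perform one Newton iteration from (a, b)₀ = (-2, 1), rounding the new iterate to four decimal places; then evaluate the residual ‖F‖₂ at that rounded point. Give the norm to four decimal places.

4.2365

At (-2, 1): F = (6.832294, -14.0000).
Jacobian J = [[6·a·b + b^2 + b + 2·sin(a), 3·a^2 + 2·a·b + a - 2·b], [-4·a·b + 3·b^2, -2·a^2 + 6·a·b]].
At the point, J = [[-11.818595, 4.0000], [11.0000, -20.0000]] (det J = 192.371897).
Solving J·Δ = −F gives Δ = (0.4192, -0.4694).
Then the next iterate is (a, b)₁ = (-1.5808, 0.5306).
Re-evaluating at (-1.5808, 0.5306): F = (1.432440, -3.987021), so ‖F‖₂ = 4.2365.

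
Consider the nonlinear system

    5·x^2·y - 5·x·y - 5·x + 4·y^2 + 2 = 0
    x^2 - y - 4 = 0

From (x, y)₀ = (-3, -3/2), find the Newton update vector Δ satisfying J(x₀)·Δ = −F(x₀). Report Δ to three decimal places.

(1.031, 0.313)

At (-3, -3/2): F = (-64.000, 6.500).
Jacobian J = [[10·x·y - 5·y - 5, 5·x^2 - 5·x + 8·y], [2·x, -1]].
At the point, J = [[47.500, 48.000], [-6.000, -1.000]] (det J = 240.500).
Solving J·Δ = −F gives Δ = (1.031, 0.313).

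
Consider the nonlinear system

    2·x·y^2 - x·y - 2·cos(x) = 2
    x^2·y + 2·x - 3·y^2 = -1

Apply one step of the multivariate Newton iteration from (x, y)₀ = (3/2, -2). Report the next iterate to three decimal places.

(1.376, -1.158)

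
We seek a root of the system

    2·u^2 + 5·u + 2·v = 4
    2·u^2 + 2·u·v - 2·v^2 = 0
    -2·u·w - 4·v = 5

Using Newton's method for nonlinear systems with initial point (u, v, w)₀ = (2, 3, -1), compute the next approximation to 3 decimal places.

(0.758, 1.076, -2.947)

At (2, 3, -1): F = (20.000, 2.000, -13.000).
Jacobian J = [[4·u + 5, 2, 0], [4·u + 2·v, 2·u - 4·v, 0], [-2·w, -4, -2·u]].
At the point, J = [[13.000, 2.000, 0.000], [14.000, -8.000, 0.000], [2.000, -4.000, -4.000]] (det J = 528.000).
Solving J·Δ = −F gives Δ = (-1.242, -1.924, -1.947).
Then the next iterate is (u, v, w)₁ = (0.758, 1.076, -2.947).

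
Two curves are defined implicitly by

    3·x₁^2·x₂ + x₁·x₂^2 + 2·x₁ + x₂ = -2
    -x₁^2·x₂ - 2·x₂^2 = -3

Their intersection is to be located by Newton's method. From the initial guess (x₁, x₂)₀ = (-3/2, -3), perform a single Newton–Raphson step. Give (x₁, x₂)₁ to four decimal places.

At (-3/2, -3): F = (-37.7500, -8.2500).
Jacobian J = [[6·x₁·x₂ + x₂^2 + 2, 3·x₁^2 + 2·x₁·x₂ + 1], [-2·x₁·x₂, -x₁^2 - 4·x₂]].
At the point, J = [[38.0000, 16.7500], [-9.0000, 9.7500]] (det J = 521.2500).
Solving J·Δ = −F gives Δ = (0.4410, 1.2532).
Then the next iterate is (x₁, x₂)₁ = (-1.0590, -1.7468).

(-1.0590, -1.7468)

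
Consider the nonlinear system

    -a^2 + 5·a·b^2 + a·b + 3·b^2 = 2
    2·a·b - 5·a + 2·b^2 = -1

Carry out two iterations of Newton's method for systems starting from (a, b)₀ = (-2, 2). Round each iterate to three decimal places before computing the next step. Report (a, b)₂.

At (-2, 2): F = (-38.000, 11.000).
Jacobian J = [[-2·a + 5·b^2 + b, 10·a·b + a + 6·b], [2·b - 5, 2·a + 4·b]].
At the point, J = [[26.000, -30.000], [-1.000, 4.000]] (det J = 74.000).
Solving J·Δ = −F gives Δ = (-2.405, -3.351).
Then the next iterate is (a, b)₁ = (-4.405, -1.351).
Round to (-4.405, -1.351) and repeat: F = (-50.17732, 38.57771), J = [[16.58500, 47.00055], [-7.702, -14.214]].
Δ = (8.712, -2.007), so (a, b)₂ = (4.307, -3.358).

(4.307, -3.358)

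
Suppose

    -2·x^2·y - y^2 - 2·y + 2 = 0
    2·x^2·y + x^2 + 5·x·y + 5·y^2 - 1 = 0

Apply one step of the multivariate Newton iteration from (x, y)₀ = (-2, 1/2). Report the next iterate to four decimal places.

(-1.4639, 0.3995)

At (-2, 1/2): F = (-3.2500, 3.2500).
Jacobian J = [[-4·x·y, -2·x^2 - 2·y - 2], [4·x·y + 2·x + 5·y, 2·x^2 + 5·x + 10·y]].
At the point, J = [[4.0000, -11.0000], [-5.5000, 3.0000]] (det J = -48.5000).
Solving J·Δ = −F gives Δ = (0.5361, -0.1005).
Then the next iterate is (x, y)₁ = (-1.4639, 0.3995).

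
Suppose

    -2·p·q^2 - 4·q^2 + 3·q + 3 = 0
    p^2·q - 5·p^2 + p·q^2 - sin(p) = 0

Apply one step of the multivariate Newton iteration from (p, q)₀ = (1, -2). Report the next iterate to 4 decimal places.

At (1, -2): F = (-27.0000, -3.841471).
Jacobian J = [[-2·q^2, -4·p·q - 8·q + 3], [2·p·q - 10·p + q^2 - cos(p), p^2 + 2·p·q]].
At the point, J = [[-8.0000, 27.0000], [-10.540302, -3.0000]] (det J = 308.588162).
Solving J·Δ = −F gives Δ = (-0.5986, 0.8226).
Then the next iterate is (p, q)₁ = (0.4014, -1.1774).

(0.4014, -1.1774)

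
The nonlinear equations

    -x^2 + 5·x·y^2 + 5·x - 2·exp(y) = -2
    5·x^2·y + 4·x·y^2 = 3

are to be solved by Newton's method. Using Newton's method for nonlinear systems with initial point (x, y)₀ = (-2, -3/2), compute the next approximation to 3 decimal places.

At (-2, -3/2): F = (-34.94626, -51.000).
Jacobian J = [[-2·x + 5·y^2 + 5, 10·x·y - 2·exp(y)], [10·x·y + 4·y^2, 5·x^2 + 8·x·y]].
At the point, J = [[20.250, 29.55374], [39.000, 44.000]] (det J = -261.59585).
Solving J·Δ = −F gives Δ = (-0.116, 1.262).
Then the next iterate is (x, y)₁ = (-2.116, -0.238).

(-2.116, -0.238)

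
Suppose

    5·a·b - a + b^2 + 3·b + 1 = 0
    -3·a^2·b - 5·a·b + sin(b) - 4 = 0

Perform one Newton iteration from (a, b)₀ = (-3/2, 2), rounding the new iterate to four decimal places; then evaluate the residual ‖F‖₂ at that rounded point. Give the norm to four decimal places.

At (-3/2, 2): F = (-2.5000, -1.590703).
Jacobian J = [[5·b - 1, 5·a + 2·b + 3], [-6·a·b - 5·b, -3·a^2 - 5·a + cos(b)]].
At the point, J = [[9.0000, -0.5000], [8.0000, 0.333853]] (det J = 7.004678).
Solving J·Δ = −F gives Δ = (0.2327, -0.8114).
Then the next iterate is (a, b)₁ = (-1.2673, 1.1886).
Re-evaluating at (-1.2673, 1.1886): F = (-0.285694, -1.267439), so ‖F‖₂ = 1.2992.

1.2992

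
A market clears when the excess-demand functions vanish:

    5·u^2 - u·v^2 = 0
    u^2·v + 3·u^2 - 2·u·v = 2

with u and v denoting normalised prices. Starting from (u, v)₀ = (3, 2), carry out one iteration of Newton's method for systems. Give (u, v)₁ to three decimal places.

(1.792, 2.133)

At (3, 2): F = (33.000, 31.000).
Jacobian J = [[10·u - v^2, -2·u·v], [2·u·v + 6·u - 2·v, u^2 - 2·u]].
At the point, J = [[26.000, -12.000], [26.000, 3.000]] (det J = 390.000).
Solving J·Δ = −F gives Δ = (-1.208, 0.133).
Then the next iterate is (u, v)₁ = (1.792, 2.133).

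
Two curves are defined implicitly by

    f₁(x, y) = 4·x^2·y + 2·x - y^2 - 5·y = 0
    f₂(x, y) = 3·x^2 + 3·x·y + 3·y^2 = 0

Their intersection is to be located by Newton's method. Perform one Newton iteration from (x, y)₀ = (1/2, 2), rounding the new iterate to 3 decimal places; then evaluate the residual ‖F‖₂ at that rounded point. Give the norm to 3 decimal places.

At (1/2, 2): F = (-11.000, 15.750).
Jacobian J = [[8·x·y + 2, 4·x^2 - 2·y - 5], [6·x + 3·y, 3·x + 6·y]].
At the point, J = [[10.000, -8.000], [9.000, 13.500]] (det J = 207.000).
Solving J·Δ = −F gives Δ = (0.109, -1.239).
Then the next iterate is (x, y)₁ = (0.609, 0.761).
Re-evaluating at (0.609, 0.761): F = (-2.03716, 4.24035), so ‖F‖₂ = 4.704.

4.704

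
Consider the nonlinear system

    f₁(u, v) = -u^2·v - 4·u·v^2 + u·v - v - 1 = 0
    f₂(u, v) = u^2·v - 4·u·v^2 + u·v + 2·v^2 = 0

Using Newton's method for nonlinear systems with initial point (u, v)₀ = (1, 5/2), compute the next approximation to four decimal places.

At (1, 5/2): F = (-28.5000, -7.5000).
Jacobian J = [[-2·u·v - 4·v^2 + v, -u^2 - 8·u·v + u - 1], [2·u·v - 4·v^2 + v, u^2 - 8·u·v + u + 4·v]].
At the point, J = [[-27.5000, -21.0000], [-17.5000, -8.0000]] (det J = -147.5000).
Solving J·Δ = −F gives Δ = (0.4780, -1.9831).
Then the next iterate is (u, v)₁ = (1.4780, 0.5169).

(1.4780, 0.5169)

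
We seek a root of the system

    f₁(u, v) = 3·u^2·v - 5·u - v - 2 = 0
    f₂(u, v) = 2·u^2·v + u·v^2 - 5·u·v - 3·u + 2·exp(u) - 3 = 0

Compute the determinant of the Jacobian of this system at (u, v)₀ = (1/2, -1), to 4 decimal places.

25.0744

J = [[6·u·v - 5, 3·u^2 - 1], [4·u·v + v^2 - 5·v + 2·exp(u) - 3, 2·u^2 + 2·u·v - 5·u]].
At the point, J = [[-8.0000, -0.2500], [4.297443, -3.0000]].
det J = 25.0744.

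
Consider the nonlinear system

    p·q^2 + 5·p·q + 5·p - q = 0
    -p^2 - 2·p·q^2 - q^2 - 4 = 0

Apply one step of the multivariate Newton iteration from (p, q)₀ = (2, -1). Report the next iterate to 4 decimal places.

At (2, -1): F = (3.0000, -13.0000).
Jacobian J = [[q^2 + 5·q + 5, 2·p·q + 5·p - 1], [-2·p - 2·q^2, -4·p·q - 2·q]].
At the point, J = [[1.0000, 5.0000], [-6.0000, 10.0000]] (det J = 40.0000).
Solving J·Δ = −F gives Δ = (-2.3750, -0.1250).
Then the next iterate is (p, q)₁ = (-0.3750, -1.1250).

(-0.3750, -1.1250)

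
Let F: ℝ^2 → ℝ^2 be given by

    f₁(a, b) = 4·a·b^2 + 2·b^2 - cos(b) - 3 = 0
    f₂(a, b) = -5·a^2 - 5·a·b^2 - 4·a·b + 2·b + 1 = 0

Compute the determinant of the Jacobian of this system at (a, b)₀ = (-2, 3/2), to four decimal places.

406.7569

J = [[4·b^2, 8·a·b + 4·b + sin(b)], [-10·a - 5·b^2 - 4·b, -10·a·b - 4·a + 2]].
At the point, J = [[9.0000, -17.002505], [2.7500, 40.0000]].
det J = 406.7569.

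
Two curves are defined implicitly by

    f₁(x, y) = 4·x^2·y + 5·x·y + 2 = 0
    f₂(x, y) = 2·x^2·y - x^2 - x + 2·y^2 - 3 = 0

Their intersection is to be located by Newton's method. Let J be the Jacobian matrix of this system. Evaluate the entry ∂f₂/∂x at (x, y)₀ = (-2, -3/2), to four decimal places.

15.0000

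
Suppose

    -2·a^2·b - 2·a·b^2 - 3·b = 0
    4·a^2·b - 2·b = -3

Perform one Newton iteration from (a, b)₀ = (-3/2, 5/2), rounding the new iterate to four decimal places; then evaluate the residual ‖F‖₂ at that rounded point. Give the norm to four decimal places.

5.4287

At (-3/2, 5/2): F = (0.0000, 20.5000).
Jacobian J = [[-4·a·b - 2·b^2, -2·a^2 - 4·a·b - 3], [8·a·b, 4·a^2 - 2]].
At the point, J = [[2.5000, 7.5000], [-30.0000, 7.0000]] (det J = 242.5000).
Solving J·Δ = −F gives Δ = (0.6340, -0.2113).
Then the next iterate is (a, b)₁ = (-0.8660, 2.2887).
Re-evaluating at (-0.8660, 2.2887): F = (-1.226477, 5.288297), so ‖F‖₂ = 5.4287.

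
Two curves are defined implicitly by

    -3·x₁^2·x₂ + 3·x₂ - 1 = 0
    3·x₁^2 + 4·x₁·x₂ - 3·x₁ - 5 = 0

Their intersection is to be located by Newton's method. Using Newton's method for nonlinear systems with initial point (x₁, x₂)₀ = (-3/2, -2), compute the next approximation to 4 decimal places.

(-2.3920, 4.0152)

At (-3/2, -2): F = (6.5000, 18.2500).
Jacobian J = [[-6·x₁·x₂, -3·x₁^2 + 3], [6·x₁ + 4·x₂ - 3, 4·x₁]].
At the point, J = [[-18.0000, -3.7500], [-20.0000, -6.0000]] (det J = 33.0000).
Solving J·Δ = −F gives Δ = (-0.8920, 6.0152).
Then the next iterate is (x₁, x₂)₁ = (-2.3920, 4.0152).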